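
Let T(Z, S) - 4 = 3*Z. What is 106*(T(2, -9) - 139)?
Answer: -13674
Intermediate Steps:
T(Z, S) = 4 + 3*Z
106*(T(2, -9) - 139) = 106*((4 + 3*2) - 139) = 106*((4 + 6) - 139) = 106*(10 - 139) = 106*(-129) = -13674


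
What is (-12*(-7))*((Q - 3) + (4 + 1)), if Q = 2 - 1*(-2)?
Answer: 504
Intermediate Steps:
Q = 4 (Q = 2 + 2 = 4)
(-12*(-7))*((Q - 3) + (4 + 1)) = (-12*(-7))*((4 - 3) + (4 + 1)) = 84*(1 + 5) = 84*6 = 504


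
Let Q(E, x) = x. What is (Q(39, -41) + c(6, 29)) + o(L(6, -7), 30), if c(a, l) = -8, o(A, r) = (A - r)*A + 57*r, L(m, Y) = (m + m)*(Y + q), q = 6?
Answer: 2165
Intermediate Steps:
L(m, Y) = 2*m*(6 + Y) (L(m, Y) = (m + m)*(Y + 6) = (2*m)*(6 + Y) = 2*m*(6 + Y))
o(A, r) = 57*r + A*(A - r) (o(A, r) = A*(A - r) + 57*r = 57*r + A*(A - r))
(Q(39, -41) + c(6, 29)) + o(L(6, -7), 30) = (-41 - 8) + ((2*6*(6 - 7))**2 + 57*30 - 1*2*6*(6 - 7)*30) = -49 + ((2*6*(-1))**2 + 1710 - 1*2*6*(-1)*30) = -49 + ((-12)**2 + 1710 - 1*(-12)*30) = -49 + (144 + 1710 + 360) = -49 + 2214 = 2165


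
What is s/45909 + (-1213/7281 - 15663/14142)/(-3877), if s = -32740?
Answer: -483851834919997/678784214143818 ≈ -0.71282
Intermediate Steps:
s/45909 + (-1213/7281 - 15663/14142)/(-3877) = -32740/45909 + (-1213/7281 - 15663/14142)/(-3877) = -32740*1/45909 + (-1213*1/7281 - 15663*1/14142)*(-1/3877) = -32740/45909 + (-1213/7281 - 5221/4714)*(-1/3877) = -32740/45909 - 43732183/34322634*(-1/3877) = -32740/45909 + 43732183/133068852018 = -483851834919997/678784214143818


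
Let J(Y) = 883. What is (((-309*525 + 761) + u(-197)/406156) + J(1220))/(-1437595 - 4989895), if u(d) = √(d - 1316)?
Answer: 160581/6427490 - I*√1513/2610563628440 ≈ 0.024983 - 1.49e-11*I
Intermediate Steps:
u(d) = √(-1316 + d)
(((-309*525 + 761) + u(-197)/406156) + J(1220))/(-1437595 - 4989895) = (((-309*525 + 761) + √(-1316 - 197)/406156) + 883)/(-1437595 - 4989895) = (((-162225 + 761) + √(-1513)*(1/406156)) + 883)/(-6427490) = ((-161464 + (I*√1513)*(1/406156)) + 883)*(-1/6427490) = ((-161464 + I*√1513/406156) + 883)*(-1/6427490) = (-160581 + I*√1513/406156)*(-1/6427490) = 160581/6427490 - I*√1513/2610563628440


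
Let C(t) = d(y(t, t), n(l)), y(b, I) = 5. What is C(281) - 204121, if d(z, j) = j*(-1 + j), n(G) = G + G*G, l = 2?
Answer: -204091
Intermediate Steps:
n(G) = G + G**2
C(t) = 30 (C(t) = (2*(1 + 2))*(-1 + 2*(1 + 2)) = (2*3)*(-1 + 2*3) = 6*(-1 + 6) = 6*5 = 30)
C(281) - 204121 = 30 - 204121 = -204091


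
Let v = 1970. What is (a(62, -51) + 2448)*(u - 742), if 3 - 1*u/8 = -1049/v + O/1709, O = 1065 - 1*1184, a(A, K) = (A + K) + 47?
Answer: -3008571749316/1683365 ≈ -1.7872e+6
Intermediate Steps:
a(A, K) = 47 + A + K
O = -119 (O = 1065 - 1184 = -119)
u = 48509444/1683365 (u = 24 - 8*(-1049/1970 - 119/1709) = 24 - 8*(-2027171/3366730) = 24 + 8108684/1683365 = 48509444/1683365 ≈ 28.817)
(a(62, -51) + 2448)*(u - 742) = ((47 + 62 - 51) + 2448)*(48509444/1683365 - 742) = (58 + 2448)*(-1200547386/1683365) = 2506*(-1200547386/1683365) = -3008571749316/1683365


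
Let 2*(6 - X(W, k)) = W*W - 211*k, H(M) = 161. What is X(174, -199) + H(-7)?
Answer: -71931/2 ≈ -35966.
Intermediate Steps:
X(W, k) = 6 - W**2/2 + 211*k/2 (X(W, k) = 6 - (W*W - 211*k)/2 = 6 - (W**2 - 211*k)/2 = 6 + (-W**2/2 + 211*k/2) = 6 - W**2/2 + 211*k/2)
X(174, -199) + H(-7) = (6 - 1/2*174**2 + (211/2)*(-199)) + 161 = (6 - 1/2*30276 - 41989/2) + 161 = (6 - 15138 - 41989/2) + 161 = -72253/2 + 161 = -71931/2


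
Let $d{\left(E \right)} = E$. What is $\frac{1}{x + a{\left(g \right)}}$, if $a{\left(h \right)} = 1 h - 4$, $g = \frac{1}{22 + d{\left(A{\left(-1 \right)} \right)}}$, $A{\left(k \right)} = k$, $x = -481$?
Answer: $- \frac{21}{10184} \approx -0.0020621$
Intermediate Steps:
$g = \frac{1}{21}$ ($g = \frac{1}{22 - 1} = \frac{1}{21} \approx 0.047619$)
$a{\left(h \right)} = -4 + h$ ($a{\left(h \right)} = h - 4 = -4 + h$)
$\frac{1}{x + a{\left(g \right)}} = \frac{1}{-481 + \left(-4 + \frac{1}{21}\right)} = \frac{1}{-481 - \frac{83}{21}} = \frac{1}{- \frac{10184}{21}} = - \frac{21}{10184}$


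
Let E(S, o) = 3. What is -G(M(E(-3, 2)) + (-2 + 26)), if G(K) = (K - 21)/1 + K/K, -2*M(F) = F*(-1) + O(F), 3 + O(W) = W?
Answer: -11/2 ≈ -5.5000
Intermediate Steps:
O(W) = -3 + W
M(F) = 3/2 (M(F) = -(F*(-1) + (-3 + F))/2 = -(-F + (-3 + F))/2 = -½*(-3) = 3/2)
G(K) = -20 + K (G(K) = (-21 + K)*1 + 1 = (-21 + K) + 1 = -20 + K)
-G(M(E(-3, 2)) + (-2 + 26)) = -(-20 + (3/2 + (-2 + 26))) = -(-20 + (3/2 + 24)) = -(-20 + 51/2) = -1*11/2 = -11/2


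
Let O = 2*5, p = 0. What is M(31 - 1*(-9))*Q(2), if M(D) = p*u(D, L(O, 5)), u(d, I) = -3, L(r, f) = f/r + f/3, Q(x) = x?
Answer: 0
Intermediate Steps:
O = 10
L(r, f) = f/3 + f/r (L(r, f) = f/r + f*(⅓) = f/r + f/3 = f/3 + f/r)
M(D) = 0 (M(D) = 0*(-3) = 0)
M(31 - 1*(-9))*Q(2) = 0*2 = 0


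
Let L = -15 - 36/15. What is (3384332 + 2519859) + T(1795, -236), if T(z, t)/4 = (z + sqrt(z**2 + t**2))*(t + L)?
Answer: 4084779 - 5068*sqrt(3277721)/5 ≈ 2.2497e+6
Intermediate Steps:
L = -87/5 (L = -15 - 36/15 = -15 - 3*4/5 = -15 - 12/5 = -87/5 ≈ -17.400)
T(z, t) = 4*(-87/5 + t)*(z + sqrt(t**2 + z**2)) (T(z, t) = 4*((z + sqrt(z**2 + t**2))*(t - 87/5)) = 4*((z + sqrt(t**2 + z**2))*(-87/5 + t)) = 4*((-87/5 + t)*(z + sqrt(t**2 + z**2))) = 4*(-87/5 + t)*(z + sqrt(t**2 + z**2)))
(3384332 + 2519859) + T(1795, -236) = (3384332 + 2519859) + (-348/5*1795 - 348*sqrt((-236)**2 + 1795**2)/5 + 4*(-236)*1795 + 4*(-236)*sqrt((-236)**2 + 1795**2)) = 5904191 + (-124932 - 348*sqrt(55696 + 3222025)/5 - 1694480 + 4*(-236)*sqrt(55696 + 3222025)) = 5904191 + (-124932 - 348*sqrt(3277721)/5 - 1694480 + 4*(-236)*sqrt(3277721)) = 5904191 + (-124932 - 348*sqrt(3277721)/5 - 1694480 - 944*sqrt(3277721)) = 5904191 + (-1819412 - 5068*sqrt(3277721)/5) = 4084779 - 5068*sqrt(3277721)/5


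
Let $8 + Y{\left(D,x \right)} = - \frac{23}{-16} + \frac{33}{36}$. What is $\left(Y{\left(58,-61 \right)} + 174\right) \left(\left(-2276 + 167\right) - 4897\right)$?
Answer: $- \frac{28307743}{24} \approx -1.1795 \cdot 10^{6}$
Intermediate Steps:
$Y{\left(D,x \right)} = - \frac{271}{48}$ ($Y{\left(D,x \right)} = -8 + \left(- \frac{23}{-16} + \frac{33}{36}\right) = -8 + \left(\left(-23\right) \left(- \frac{1}{16}\right) + 33 \cdot \frac{1}{36}\right) = -8 + \left(\frac{23}{16} + \frac{11}{12}\right) = -8 + \frac{113}{48} = - \frac{271}{48}$)
$\left(Y{\left(58,-61 \right)} + 174\right) \left(\left(-2276 + 167\right) - 4897\right) = \left(- \frac{271}{48} + 174\right) \left(\left(-2276 + 167\right) - 4897\right) = \frac{8081 \left(-2109 - 4897\right)}{48} = \frac{8081}{48} \left(-7006\right) = - \frac{28307743}{24}$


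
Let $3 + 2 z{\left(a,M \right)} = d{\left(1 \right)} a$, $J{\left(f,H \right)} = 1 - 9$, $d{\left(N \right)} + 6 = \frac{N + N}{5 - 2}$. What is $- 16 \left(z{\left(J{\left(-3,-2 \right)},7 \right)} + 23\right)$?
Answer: $- \frac{2056}{3} \approx -685.33$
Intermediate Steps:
$d{\left(N \right)} = -6 + \frac{2 N}{3}$ ($d{\left(N \right)} = -6 + \frac{N + N}{5 - 2} = -6 + \frac{2 N}{3}$)
$J{\left(f,H \right)} = -8$ ($J{\left(f,H \right)} = 1 - 9 = -8$)
$z{\left(a,M \right)} = - \frac{3}{2} - \frac{8 a}{3}$ ($z{\left(a,M \right)} = - \frac{3}{2} + \frac{\left(-6 + \frac{2}{3} \cdot 1\right) a}{2} = - \frac{3}{2} + \frac{\left(-6 + \frac{2}{3}\right) a}{2} = - \frac{3}{2} + \frac{\left(- \frac{16}{3}\right) a}{2} = - \frac{3}{2} - \frac{8 a}{3}$)
$- 16 \left(z{\left(J{\left(-3,-2 \right)},7 \right)} + 23\right) = - 16 \left(\left(- \frac{3}{2} - - \frac{64}{3}\right) + 23\right) = - 16 \left(\left(- \frac{3}{2} + \frac{64}{3}\right) + 23\right) = - 16 \left(\frac{119}{6} + 23\right) = \left(-16\right) \frac{257}{6} = - \frac{2056}{3}$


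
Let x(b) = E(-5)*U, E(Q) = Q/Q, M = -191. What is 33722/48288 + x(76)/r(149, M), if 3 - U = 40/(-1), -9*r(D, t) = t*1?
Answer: 12564179/4611504 ≈ 2.7245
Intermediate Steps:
r(D, t) = -t/9
U = 43 (U = 3 - 40/(-1) = 3 - 40*(-1) = 3 - 1*(-40) = 3 + 40 = 43)
E(Q) = 1
x(b) = 43 (x(b) = 1*43 = 43)
33722/48288 + x(76)/r(149, M) = 33722/48288 + 43/((-⅑*(-191))) = 33722*(1/48288) + 43/(191/9) = 16861/24144 + 43*(9/191) = 16861/24144 + 387/191 = 12564179/4611504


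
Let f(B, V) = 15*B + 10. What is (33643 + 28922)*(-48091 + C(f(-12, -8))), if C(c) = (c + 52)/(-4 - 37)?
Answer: -123353967345/41 ≈ -3.0086e+9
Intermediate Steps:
f(B, V) = 10 + 15*B
C(c) = -52/41 - c/41 (C(c) = (52 + c)/(-41) = (52 + c)*(-1/41) = -52/41 - c/41)
(33643 + 28922)*(-48091 + C(f(-12, -8))) = (33643 + 28922)*(-48091 + (-52/41 - (10 + 15*(-12))/41)) = 62565*(-48091 + (-52/41 - (10 - 180)/41)) = 62565*(-48091 + (-52/41 - 1/41*(-170))) = 62565*(-48091 + (-52/41 + 170/41)) = 62565*(-48091 + 118/41) = 62565*(-1971613/41) = -123353967345/41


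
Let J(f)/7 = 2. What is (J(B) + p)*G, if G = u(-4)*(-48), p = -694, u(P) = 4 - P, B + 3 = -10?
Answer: 261120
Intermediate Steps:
B = -13 (B = -3 - 10 = -13)
J(f) = 14 (J(f) = 7*2 = 14)
G = -384 (G = (4 - 1*(-4))*(-48) = (4 + 4)*(-48) = 8*(-48) = -384)
(J(B) + p)*G = (14 - 694)*(-384) = -680*(-384) = 261120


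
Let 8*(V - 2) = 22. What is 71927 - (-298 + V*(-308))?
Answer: 73688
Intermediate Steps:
V = 19/4 (V = 2 + (⅛)*22 = 2 + 11/4 = 19/4 ≈ 4.7500)
71927 - (-298 + V*(-308)) = 71927 - (-298 + (19/4)*(-308)) = 71927 - (-298 - 1463) = 71927 - 1*(-1761) = 71927 + 1761 = 73688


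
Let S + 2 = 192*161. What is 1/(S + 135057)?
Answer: 1/165967 ≈ 6.0253e-6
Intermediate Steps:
S = 30910 (S = -2 + 192*161 = -2 + 30912 = 30910)
1/(S + 135057) = 1/(30910 + 135057) = 1/165967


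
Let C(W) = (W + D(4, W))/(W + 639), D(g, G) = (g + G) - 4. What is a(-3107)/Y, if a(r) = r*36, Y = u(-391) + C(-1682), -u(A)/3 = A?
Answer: -116661636/1226803 ≈ -95.094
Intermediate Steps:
D(g, G) = -4 + G + g (D(g, G) = (G + g) - 4 = -4 + G + g)
C(W) = 2*W/(639 + W) (C(W) = (W + (-4 + W + 4))/(W + 639) = (W + W)/(639 + W) = (2*W)/(639 + W) = 2*W/(639 + W))
u(A) = -3*A
Y = 1226803/1043 (Y = -3*(-391) + 2*(-1682)/(639 - 1682) = 1173 + 2*(-1682)/(-1043) = 1173 + 2*(-1682)*(-1/1043) = 1173 + 3364/1043 = 1226803/1043 ≈ 1176.2)
a(r) = 36*r
a(-3107)/Y = (36*(-3107))/(1226803/1043) = -111852*1043/1226803 = -116661636/1226803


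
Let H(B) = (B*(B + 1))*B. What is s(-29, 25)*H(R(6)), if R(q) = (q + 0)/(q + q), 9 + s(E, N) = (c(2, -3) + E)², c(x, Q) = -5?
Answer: 3441/8 ≈ 430.13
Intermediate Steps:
s(E, N) = -9 + (-5 + E)²
R(q) = ½ (R(q) = q/((2*q)) = q*(1/(2*q)) = ½)
H(B) = B²*(1 + B) (H(B) = (B*(1 + B))*B = B²*(1 + B))
s(-29, 25)*H(R(6)) = (-9 + (-5 - 29)²)*((½)²*(1 + ½)) = (-9 + (-34)²)*((¼)*(3/2)) = (-9 + 1156)*(3/8) = 1147*(3/8) = 3441/8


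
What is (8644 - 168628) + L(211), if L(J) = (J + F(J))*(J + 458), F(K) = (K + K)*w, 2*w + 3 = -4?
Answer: -1006938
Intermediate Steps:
w = -7/2 (w = -3/2 + (½)*(-4) = -3/2 - 2 = -7/2 ≈ -3.5000)
F(K) = -7*K (F(K) = (K + K)*(-7/2) = (2*K)*(-7/2) = -7*K)
L(J) = -6*J*(458 + J) (L(J) = (J - 7*J)*(J + 458) = (-6*J)*(458 + J) = -6*J*(458 + J))
(8644 - 168628) + L(211) = (8644 - 168628) + 6*211*(-458 - 1*211) = -159984 + 6*211*(-458 - 211) = -159984 + 6*211*(-669) = -159984 - 846954 = -1006938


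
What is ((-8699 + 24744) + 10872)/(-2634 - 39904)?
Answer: -26917/42538 ≈ -0.63278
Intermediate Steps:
((-8699 + 24744) + 10872)/(-2634 - 39904) = (16045 + 10872)/(-42538) = 26917*(-1/42538) = -26917/42538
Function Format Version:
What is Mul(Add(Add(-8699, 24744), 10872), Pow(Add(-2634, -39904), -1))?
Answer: Rational(-26917, 42538) ≈ -0.63278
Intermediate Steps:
Mul(Add(Add(-8699, 24744), 10872), Pow(Add(-2634, -39904), -1)) = Mul(Add(16045, 10872), Pow(-42538, -1)) = Mul(26917, Rational(-1, 42538)) = Rational(-26917, 42538)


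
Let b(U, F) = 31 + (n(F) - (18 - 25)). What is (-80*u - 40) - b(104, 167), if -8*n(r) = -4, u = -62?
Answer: 9763/2 ≈ 4881.5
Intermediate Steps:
n(r) = ½ (n(r) = -⅛*(-4) = ½)
b(U, F) = 77/2 (b(U, F) = 31 + (½ - (18 - 25)) = 31 + (½ - 1*(-7)) = 31 + (½ + 7) = 31 + 15/2 = 77/2)
(-80*u - 40) - b(104, 167) = (-80*(-62) - 40) - 1*77/2 = (4960 - 40) - 77/2 = 4920 - 77/2 = 9763/2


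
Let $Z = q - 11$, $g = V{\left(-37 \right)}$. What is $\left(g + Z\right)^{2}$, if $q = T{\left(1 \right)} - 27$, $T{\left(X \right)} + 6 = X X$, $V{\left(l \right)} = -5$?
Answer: $2304$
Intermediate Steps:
$g = -5$
$T{\left(X \right)} = -6 + X^{2}$ ($T{\left(X \right)} = -6 + X X = -6 + X^{2}$)
$q = -32$ ($q = \left(-6 + 1^{2}\right) - 27 = \left(-6 + 1\right) - 27 = -5 - 27 = -32$)
$Z = -43$ ($Z = -32 - 11 = -43$)
$\left(g + Z\right)^{2} = \left(-5 - 43\right)^{2} = \left(-48\right)^{2} = 2304$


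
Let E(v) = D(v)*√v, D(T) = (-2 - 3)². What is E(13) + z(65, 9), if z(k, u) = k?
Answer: 65 + 25*√13 ≈ 155.14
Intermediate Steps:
D(T) = 25 (D(T) = (-5)² = 25)
E(v) = 25*√v
E(13) + z(65, 9) = 25*√13 + 65 = 65 + 25*√13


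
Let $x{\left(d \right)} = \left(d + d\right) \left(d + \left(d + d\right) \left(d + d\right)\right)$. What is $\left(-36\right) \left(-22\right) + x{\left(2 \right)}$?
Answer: $864$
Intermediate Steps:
$x{\left(d \right)} = 2 d \left(d + 4 d^{2}\right)$ ($x{\left(d \right)} = 2 d \left(d + 2 d 2 d\right) = 2 d \left(d + 4 d^{2}\right)$)
$\left(-36\right) \left(-22\right) + x{\left(2 \right)} = \left(-36\right) \left(-22\right) + 2^{2} \left(2 + 8 \cdot 2\right) = 792 + 4 \left(2 + 16\right) = 792 + 4 \cdot 18 = 792 + 72 = 864$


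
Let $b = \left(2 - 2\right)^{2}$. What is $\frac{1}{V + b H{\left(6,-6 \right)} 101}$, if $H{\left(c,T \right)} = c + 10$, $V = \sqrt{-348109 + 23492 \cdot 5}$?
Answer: $- \frac{i \sqrt{230649}}{230649} \approx - 0.0020822 i$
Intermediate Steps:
$V = i \sqrt{230649}$ ($V = \sqrt{-348109 + 117460} = \sqrt{-230649} = i \sqrt{230649} \approx 480.26 i$)
$H{\left(c,T \right)} = 10 + c$
$b = 0$ ($b = 0^{2} = 0$)
$\frac{1}{V + b H{\left(6,-6 \right)} 101} = \frac{1}{i \sqrt{230649} + 0 \left(10 + 6\right) 101} = \frac{1}{i \sqrt{230649} + 0 \cdot 16 \cdot 101} = \frac{1}{i \sqrt{230649} + 0 \cdot 101} = \frac{1}{i \sqrt{230649} + 0} = \frac{1}{i \sqrt{230649}} = - \frac{i \sqrt{230649}}{230649}$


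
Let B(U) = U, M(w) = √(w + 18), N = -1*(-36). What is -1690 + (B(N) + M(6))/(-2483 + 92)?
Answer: -1346942/797 - 2*√6/2391 ≈ -1690.0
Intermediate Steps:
N = 36
M(w) = √(18 + w)
-1690 + (B(N) + M(6))/(-2483 + 92) = -1690 + (36 + √(18 + 6))/(-2483 + 92) = -1690 + (36 + √24)/(-2391) = -1690 + (36 + 2*√6)*(-1/2391) = -1690 + (-12/797 - 2*√6/2391) = -1346942/797 - 2*√6/2391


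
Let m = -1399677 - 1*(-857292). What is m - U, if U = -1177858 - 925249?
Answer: 1560722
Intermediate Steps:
m = -542385 (m = -1399677 + 857292 = -542385)
U = -2103107
m - U = -542385 - 1*(-2103107) = -542385 + 2103107 = 1560722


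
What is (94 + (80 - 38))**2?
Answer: 18496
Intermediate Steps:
(94 + (80 - 38))**2 = (94 + 42)**2 = 136**2 = 18496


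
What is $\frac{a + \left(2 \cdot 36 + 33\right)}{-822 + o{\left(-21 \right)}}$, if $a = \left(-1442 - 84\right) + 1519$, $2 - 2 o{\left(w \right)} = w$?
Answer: $- \frac{196}{1621} \approx -0.12091$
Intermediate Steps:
$o{\left(w \right)} = 1 - \frac{w}{2}$
$a = -7$ ($a = -1526 + 1519 = -7$)
$\frac{a + \left(2 \cdot 36 + 33\right)}{-822 + o{\left(-21 \right)}} = \frac{-7 + \left(2 \cdot 36 + 33\right)}{-822 + \left(1 - - \frac{21}{2}\right)} = \frac{-7 + \left(72 + 33\right)}{-822 + \left(1 + \frac{21}{2}\right)} = \frac{-7 + 105}{-822 + \frac{23}{2}} = \frac{98}{- \frac{1621}{2}} = 98 \left(- \frac{2}{1621}\right) = - \frac{196}{1621}$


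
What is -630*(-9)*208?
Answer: 1179360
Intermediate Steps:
-630*(-9)*208 = -126*(-45)*208 = 5670*208 = 1179360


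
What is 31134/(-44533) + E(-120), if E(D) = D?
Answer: -5375094/44533 ≈ -120.70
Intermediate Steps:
31134/(-44533) + E(-120) = 31134/(-44533) - 120 = 31134*(-1/44533) - 120 = -31134/44533 - 120 = -5375094/44533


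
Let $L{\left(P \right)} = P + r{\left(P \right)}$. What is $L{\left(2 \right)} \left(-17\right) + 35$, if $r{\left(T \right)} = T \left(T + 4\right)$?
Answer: $-203$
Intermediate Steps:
$r{\left(T \right)} = T \left(4 + T\right)$
$L{\left(P \right)} = P + P \left(4 + P\right)$
$L{\left(2 \right)} \left(-17\right) + 35 = 2 \left(5 + 2\right) \left(-17\right) + 35 = 2 \cdot 7 \left(-17\right) + 35 = 14 \left(-17\right) + 35 = -238 + 35 = -203$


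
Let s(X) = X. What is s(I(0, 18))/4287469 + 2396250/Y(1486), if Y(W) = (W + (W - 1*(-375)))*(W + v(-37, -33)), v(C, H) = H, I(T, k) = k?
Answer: 10273935128688/20850780653579 ≈ 0.49274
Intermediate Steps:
Y(W) = (-33 + W)*(375 + 2*W) (Y(W) = (W + (W - 1*(-375)))*(W - 33) = (W + (W + 375))*(-33 + W) = (W + (375 + W))*(-33 + W) = (375 + 2*W)*(-33 + W) = (-33 + W)*(375 + 2*W))
s(I(0, 18))/4287469 + 2396250/Y(1486) = 18/4287469 + 2396250/(-12375 + 2*1486**2 + 309*1486) = 18*(1/4287469) + 2396250/(-12375 + 2*2208196 + 459174) = 18/4287469 + 2396250/(-12375 + 4416392 + 459174) = 18/4287469 + 2396250/4863191 = 10273935128688/20850780653579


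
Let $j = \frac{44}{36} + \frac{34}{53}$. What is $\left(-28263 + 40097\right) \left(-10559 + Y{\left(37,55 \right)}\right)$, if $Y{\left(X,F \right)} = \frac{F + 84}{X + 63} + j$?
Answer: $- \frac{2979263326949}{23850} \approx -1.2492 \cdot 10^{8}$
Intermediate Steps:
$j = \frac{889}{477}$ ($j = 44 \cdot \frac{1}{36} + 34 \cdot \frac{1}{53} = \frac{11}{9} + \frac{34}{53} = \frac{889}{477} \approx 1.8637$)
$Y{\left(X,F \right)} = \frac{889}{477} + \frac{84 + F}{63 + X}$ ($Y{\left(X,F \right)} = \frac{F + 84}{X + 63} + \frac{889}{477} = \frac{84 + F}{63 + X} + \frac{889}{477} = \frac{889}{477} + \frac{84 + F}{63 + X}$)
$\left(-28263 + 40097\right) \left(-10559 + Y{\left(37,55 \right)}\right) = \left(-28263 + 40097\right) \left(-10559 + \frac{96075 + 477 \cdot 55 + 889 \cdot 37}{477 \left(63 + 37\right)}\right) = 11834 \left(-10559 + \frac{96075 + 26235 + 32893}{477 \cdot 100}\right) = 11834 \left(-10559 + \frac{1}{477} \cdot \frac{1}{100} \cdot 155203\right) = 11834 \left(-10559 + \frac{155203}{47700}\right) = 11834 \left(- \frac{503509097}{47700}\right) = - \frac{2979263326949}{23850}$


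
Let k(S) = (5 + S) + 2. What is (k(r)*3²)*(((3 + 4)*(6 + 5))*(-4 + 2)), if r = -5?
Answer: -2772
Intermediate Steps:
k(S) = 7 + S
(k(r)*3²)*(((3 + 4)*(6 + 5))*(-4 + 2)) = ((7 - 5)*3²)*(((3 + 4)*(6 + 5))*(-4 + 2)) = (2*9)*((7*11)*(-2)) = 18*(77*(-2)) = 18*(-154) = -2772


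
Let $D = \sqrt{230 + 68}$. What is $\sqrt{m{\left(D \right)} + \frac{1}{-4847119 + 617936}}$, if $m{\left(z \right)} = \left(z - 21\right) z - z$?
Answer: $\frac{\sqrt{5330024672322539 - 393491754644758 \sqrt{298}}}{4229183} \approx 9.0432 i$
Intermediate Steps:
$D = \sqrt{298} \approx 17.263$
$m{\left(z \right)} = - z + z \left(-21 + z\right)$ ($m{\left(z \right)} = \left(-21 + z\right) z - z = z \left(-21 + z\right) - z = - z + z \left(-21 + z\right)$)
$\sqrt{m{\left(D \right)} + \frac{1}{-4847119 + 617936}} = \sqrt{\sqrt{298} \left(-22 + \sqrt{298}\right) + \frac{1}{-4847119 + 617936}} = \sqrt{\sqrt{298} \left(-22 + \sqrt{298}\right) + \frac{1}{-4229183}} = \sqrt{\sqrt{298} \left(-22 + \sqrt{298}\right) - \frac{1}{4229183}} = \sqrt{- \frac{1}{4229183} + \sqrt{298} \left(-22 + \sqrt{298}\right)}$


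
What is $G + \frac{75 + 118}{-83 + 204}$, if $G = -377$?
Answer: $- \frac{45424}{121} \approx -375.4$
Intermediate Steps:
$G + \frac{75 + 118}{-83 + 204} = -377 + \frac{75 + 118}{-83 + 204} = -377 + \frac{193}{121} = - \frac{45424}{121}$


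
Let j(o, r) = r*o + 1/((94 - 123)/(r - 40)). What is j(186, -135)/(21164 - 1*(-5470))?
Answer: -728015/772386 ≈ -0.94255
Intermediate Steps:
j(o, r) = 40/29 - r/29 + o*r (j(o, r) = o*r + 1/(-29/(-40 + r)) = o*r + (40/29 - r/29) = 40/29 - r/29 + o*r)
j(186, -135)/(21164 - 1*(-5470)) = (40/29 - 1/29*(-135) + 186*(-135))/(21164 - 1*(-5470)) = (40/29 + 135/29 - 25110)/(21164 + 5470) = -728015/29/26634 = -728015/29*1/26634 = -728015/772386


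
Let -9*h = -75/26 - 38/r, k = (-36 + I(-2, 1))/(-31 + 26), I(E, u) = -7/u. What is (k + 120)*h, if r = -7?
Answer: -297709/8190 ≈ -36.350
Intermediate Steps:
k = 43/5 (k = (-36 - 7/1)/(-31 + 26) = (-36 - 7*1)/(-5) = (-36 - 7)*(-⅕) = -43*(-⅕) = 43/5 ≈ 8.6000)
h = -463/1638 (h = -(-75/26 - 38/(-7))/9 = -(-75*1/26 - 38*(-⅐))/9 = -(-75/26 + 38/7)/9 = -⅑*463/182 = -463/1638 ≈ -0.28266)
(k + 120)*h = (43/5 + 120)*(-463/1638) = (643/5)*(-463/1638) = -297709/8190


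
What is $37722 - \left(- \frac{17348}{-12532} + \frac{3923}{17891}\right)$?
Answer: $\frac{2114322634140}{56052503} \approx 37720.0$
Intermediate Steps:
$37722 - \left(- \frac{17348}{-12532} + \frac{3923}{17891}\right) = 37722 - \left(\left(-17348\right) \left(- \frac{1}{12532}\right) + 3923 \cdot \frac{1}{17891}\right) = 37722 - \left(\frac{4337}{3133} + \frac{3923}{17891}\right) = 37722 - \frac{89884026}{56052503} = \frac{2114322634140}{56052503}$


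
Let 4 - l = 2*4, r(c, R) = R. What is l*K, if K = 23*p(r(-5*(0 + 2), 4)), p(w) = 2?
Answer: -184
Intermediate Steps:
K = 46 (K = 23*2 = 46)
l = -4 (l = 4 - 2*4 = 4 - 1*8 = 4 - 8 = -4)
l*K = -4*46 = -184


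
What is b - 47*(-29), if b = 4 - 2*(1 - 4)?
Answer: 1373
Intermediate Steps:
b = 10 (b = 4 - 2*(-3) = 4 + 6 = 10)
b - 47*(-29) = 10 - 47*(-29) = 10 + 1363 = 1373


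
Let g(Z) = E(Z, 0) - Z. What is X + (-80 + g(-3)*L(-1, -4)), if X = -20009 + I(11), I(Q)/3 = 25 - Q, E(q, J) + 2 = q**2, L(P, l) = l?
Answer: -20087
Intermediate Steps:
E(q, J) = -2 + q**2
I(Q) = 75 - 3*Q (I(Q) = 3*(25 - Q) = 75 - 3*Q)
X = -19967 (X = -20009 + (75 - 3*11) = -20009 + (75 - 33) = -20009 + 42 = -19967)
g(Z) = -2 + Z**2 - Z (g(Z) = (-2 + Z**2) - Z = -2 + Z**2 - Z)
X + (-80 + g(-3)*L(-1, -4)) = -19967 + (-80 + (-2 + (-3)**2 - 1*(-3))*(-4)) = -19967 + (-80 + (-2 + 9 + 3)*(-4)) = -19967 + (-80 + 10*(-4)) = -19967 + (-80 - 40) = -19967 - 120 = -20087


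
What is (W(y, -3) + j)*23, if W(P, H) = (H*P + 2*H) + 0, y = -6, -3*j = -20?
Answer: 1288/3 ≈ 429.33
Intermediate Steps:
j = 20/3 (j = -⅓*(-20) = 20/3 ≈ 6.6667)
W(P, H) = 2*H + H*P (W(P, H) = (2*H + H*P) + 0 = 2*H + H*P)
(W(y, -3) + j)*23 = (-3*(2 - 6) + 20/3)*23 = (-3*(-4) + 20/3)*23 = (12 + 20/3)*23 = (56/3)*23 = 1288/3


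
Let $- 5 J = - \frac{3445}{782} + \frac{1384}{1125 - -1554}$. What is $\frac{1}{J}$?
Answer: $\frac{10474890}{8146867} \approx 1.2858$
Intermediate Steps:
$J = \frac{8146867}{10474890}$ ($J = - \frac{- \frac{3445}{782} + \frac{1384}{1125 - -1554}}{5} = - \frac{\left(-3445\right) \frac{1}{782} + \frac{1384}{1125 + 1554}}{5} = - \frac{- \frac{3445}{782} + \frac{1384}{2679}}{5} = \left(- \frac{1}{5}\right) \left(- \frac{8146867}{2094978}\right) = \frac{8146867}{10474890} \approx 0.77775$)
$\frac{1}{J} = \frac{1}{\frac{8146867}{10474890}} = \frac{10474890}{8146867}$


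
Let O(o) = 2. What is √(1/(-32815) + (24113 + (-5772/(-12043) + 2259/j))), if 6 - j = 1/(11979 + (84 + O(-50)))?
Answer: √20042313624867746989674122809165/28607484556505 ≈ 156.49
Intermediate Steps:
j = 72389/12065 (j = 6 - 1/(11979 + (84 + 2)) = 6 - 1/(11979 + 86) = 6 - 1/12065 = 72389/12065 ≈ 5.9999)
√(1/(-32815) + (24113 + (-5772/(-12043) + 2259/j))) = √(1/(-32815) + (24113 + (-5772/(-12043) + 2259/(72389/12065)))) = √(-1/32815 + (24113 + (-5772*(-1/12043) + 2259*(12065/72389)))) = √(-1/32815 + (24113 + (5772/12043 + 27254835/72389))) = √(-1/32815 + (24113 + 328647807213/871780727)) = √(-1/32815 + 21349896477364/871780727) = √(700596852032918933/28607484556505) = √20042313624867746989674122809165/28607484556505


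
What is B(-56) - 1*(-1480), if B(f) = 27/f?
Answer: 82853/56 ≈ 1479.5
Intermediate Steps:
B(-56) - 1*(-1480) = 27/(-56) - 1*(-1480) = 27*(-1/56) + 1480 = -27/56 + 1480 = 82853/56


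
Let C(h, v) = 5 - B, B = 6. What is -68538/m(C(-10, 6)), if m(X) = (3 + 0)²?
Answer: -22846/3 ≈ -7615.3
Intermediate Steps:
C(h, v) = -1 (C(h, v) = 5 - 1*6 = 5 - 6 = -1)
m(X) = 9 (m(X) = 3² = 9)
-68538/m(C(-10, 6)) = -68538/9 = -68538*⅑ = -22846/3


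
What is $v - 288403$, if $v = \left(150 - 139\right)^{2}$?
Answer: $-288282$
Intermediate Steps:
$v = 121$ ($v = \left(150 - 139\right)^{2} = 11^{2} = 121$)
$v - 288403 = 121 - 288403 = -288282$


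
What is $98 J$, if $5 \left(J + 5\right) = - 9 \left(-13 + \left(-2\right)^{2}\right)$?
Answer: $\frac{5488}{5} \approx 1097.6$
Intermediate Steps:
$J = \frac{56}{5}$ ($J = -5 + \frac{\left(-9\right) \left(-13 + \left(-2\right)^{2}\right)}{5} = -5 + \frac{\left(-9\right) \left(-13 + 4\right)}{5} = -5 + \frac{\left(-9\right) \left(-9\right)}{5} = -5 + \frac{1}{5} \cdot 81 = -5 + \frac{81}{5} = \frac{56}{5} \approx 11.2$)
$98 J = 98 \cdot \frac{56}{5} = \frac{5488}{5}$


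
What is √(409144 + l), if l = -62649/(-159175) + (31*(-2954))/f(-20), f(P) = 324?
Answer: √134255229106410742/573030 ≈ 639.42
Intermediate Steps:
l = -7277996587/25786350 (l = -62649/(-159175) + (31*(-2954))/324 = -62649*(-1/159175) - 91574*1/324 = 62649/159175 - 45787/162 = -7277996587/25786350 ≈ -282.24)
√(409144 + l) = √(409144 - 7277996587/25786350) = √(10543052387813/25786350) = √134255229106410742/573030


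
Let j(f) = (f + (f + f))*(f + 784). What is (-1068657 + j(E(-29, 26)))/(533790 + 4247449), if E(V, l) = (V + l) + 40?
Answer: -977526/4781239 ≈ -0.20445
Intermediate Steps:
E(V, l) = 40 + V + l
j(f) = 3*f*(784 + f) (j(f) = (f + 2*f)*(784 + f) = (3*f)*(784 + f) = 3*f*(784 + f))
(-1068657 + j(E(-29, 26)))/(533790 + 4247449) = (-1068657 + 3*(40 - 29 + 26)*(784 + (40 - 29 + 26)))/(533790 + 4247449) = (-1068657 + 3*37*(784 + 37))/4781239 = (-1068657 + 3*37*821)*(1/4781239) = (-1068657 + 91131)*(1/4781239) = -977526*1/4781239 = -977526/4781239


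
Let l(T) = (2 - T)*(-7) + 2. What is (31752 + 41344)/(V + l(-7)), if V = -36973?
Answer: -36548/18517 ≈ -1.9738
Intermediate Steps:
l(T) = -12 + 7*T (l(T) = (-14 + 7*T) + 2 = -12 + 7*T)
(31752 + 41344)/(V + l(-7)) = (31752 + 41344)/(-36973 + (-12 + 7*(-7))) = 73096/(-36973 + (-12 - 49)) = 73096/(-36973 - 61) = 73096/(-37034) = 73096*(-1/37034) = -36548/18517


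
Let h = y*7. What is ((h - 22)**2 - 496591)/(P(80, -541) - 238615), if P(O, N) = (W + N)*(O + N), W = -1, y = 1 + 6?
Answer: -495862/11247 ≈ -44.088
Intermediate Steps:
y = 7
h = 49 (h = 7*7 = 49)
P(O, N) = (-1 + N)*(N + O) (P(O, N) = (-1 + N)*(O + N) = (-1 + N)*(N + O))
((h - 22)**2 - 496591)/(P(80, -541) - 238615) = ((49 - 22)**2 - 496591)/(((-541)**2 - 1*(-541) - 1*80 - 541*80) - 238615) = (27**2 - 496591)/((292681 + 541 - 80 - 43280) - 238615) = (729 - 496591)/(249862 - 238615) = -495862/11247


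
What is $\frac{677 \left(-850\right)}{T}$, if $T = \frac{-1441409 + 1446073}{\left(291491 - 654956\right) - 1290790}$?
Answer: $\frac{475970519875}{2332} \approx 2.041 \cdot 10^{8}$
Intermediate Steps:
$T = - \frac{4664}{1654255}$ ($T = \frac{4664}{\left(291491 - 654956\right) - 1290790} = \frac{4664}{-363465 - 1290790} = \frac{4664}{-1654255} = 4664 \left(- \frac{1}{1654255}\right) = - \frac{4664}{1654255} \approx -0.0028194$)
$\frac{677 \left(-850\right)}{T} = \frac{677 \left(-850\right)}{- \frac{4664}{1654255}} = \left(-575450\right) \left(- \frac{1654255}{4664}\right) = \frac{475970519875}{2332}$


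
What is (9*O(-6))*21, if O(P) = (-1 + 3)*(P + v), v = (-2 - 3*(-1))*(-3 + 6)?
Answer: -1134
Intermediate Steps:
v = 3 (v = (-2 + 3)*3 = 1*3 = 3)
O(P) = 6 + 2*P (O(P) = (-1 + 3)*(P + 3) = 2*(3 + P) = 6 + 2*P)
(9*O(-6))*21 = (9*(6 + 2*(-6)))*21 = (9*(6 - 12))*21 = (9*(-6))*21 = -54*21 = -1134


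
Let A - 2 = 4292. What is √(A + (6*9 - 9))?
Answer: √4339 ≈ 65.871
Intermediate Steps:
A = 4294 (A = 2 + 4292 = 4294)
√(A + (6*9 - 9)) = √(4294 + (6*9 - 9)) = √(4294 + (54 - 9)) = √(4294 + 45) = √4339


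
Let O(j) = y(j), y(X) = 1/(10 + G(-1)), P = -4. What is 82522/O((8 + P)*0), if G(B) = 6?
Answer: 1320352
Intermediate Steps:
y(X) = 1/16 (y(X) = 1/(10 + 6) = 1/16)
O(j) = 1/16
82522/O((8 + P)*0) = 82522/(1/16) = 82522*16 = 1320352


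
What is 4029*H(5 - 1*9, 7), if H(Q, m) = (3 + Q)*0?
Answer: 0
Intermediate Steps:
H(Q, m) = 0
4029*H(5 - 1*9, 7) = 4029*0 = 0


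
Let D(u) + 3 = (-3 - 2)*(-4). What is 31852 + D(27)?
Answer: 31869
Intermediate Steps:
D(u) = 17 (D(u) = -3 + (-3 - 2)*(-4) = -3 - 5*(-4) = -3 + 20 = 17)
31852 + D(27) = 31852 + 17 = 31869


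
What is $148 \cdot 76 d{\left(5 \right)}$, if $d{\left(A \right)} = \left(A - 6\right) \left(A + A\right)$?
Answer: $-112480$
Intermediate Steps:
$d{\left(A \right)} = 2 A \left(-6 + A\right)$ ($d{\left(A \right)} = \left(-6 + A\right) 2 A = 2 A \left(-6 + A\right)$)
$148 \cdot 76 d{\left(5 \right)} = 148 \cdot 76 \cdot 2 \cdot 5 \left(-6 + 5\right) = 148 \cdot 76 \cdot 2 \cdot 5 \left(-1\right) = 148 \cdot 76 \left(-10\right) = 148 \left(-760\right) = -112480$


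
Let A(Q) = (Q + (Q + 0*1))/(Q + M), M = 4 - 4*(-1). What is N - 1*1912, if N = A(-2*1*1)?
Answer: -5738/3 ≈ -1912.7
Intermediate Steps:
M = 8 (M = 4 + 4 = 8)
A(Q) = 2*Q/(8 + Q) (A(Q) = (Q + (Q + 0*1))/(Q + 8) = (Q + (Q + 0))/(8 + Q) = (Q + Q)/(8 + Q) = (2*Q)/(8 + Q) = 2*Q/(8 + Q))
N = -2/3 (N = 2*(-2*1*1)/(8 - 2*1*1) = 2*(-2*1)/(8 - 2*1) = 2*(-2)/(8 - 2) = 2*(-2)/6 = 2*(-2)*(1/6) = -2/3 ≈ -0.66667)
N - 1*1912 = -2/3 - 1*1912 = -2/3 - 1912 = -5738/3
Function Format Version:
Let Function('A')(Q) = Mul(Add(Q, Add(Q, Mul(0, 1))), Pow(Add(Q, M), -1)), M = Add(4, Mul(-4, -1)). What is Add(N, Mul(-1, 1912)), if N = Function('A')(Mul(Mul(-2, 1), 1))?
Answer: Rational(-5738, 3) ≈ -1912.7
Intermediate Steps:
M = 8 (M = Add(4, 4) = 8)
Function('A')(Q) = Mul(2, Q, Pow(Add(8, Q), -1)) (Function('A')(Q) = Mul(Add(Q, Add(Q, Mul(0, 1))), Pow(Add(Q, 8), -1)) = Mul(Add(Q, Add(Q, 0)), Pow(Add(8, Q), -1)) = Mul(Add(Q, Q), Pow(Add(8, Q), -1)) = Mul(Mul(2, Q), Pow(Add(8, Q), -1)) = Mul(2, Q, Pow(Add(8, Q), -1)))
N = Rational(-2, 3) (N = Mul(2, Mul(Mul(-2, 1), 1), Pow(Add(8, Mul(Mul(-2, 1), 1)), -1)) = Mul(2, Mul(-2, 1), Pow(Add(8, Mul(-2, 1)), -1)) = Mul(2, -2, Pow(Add(8, -2), -1)) = Mul(2, -2, Pow(6, -1)) = Mul(2, -2, Rational(1, 6)) = Rational(-2, 3) ≈ -0.66667)
Add(N, Mul(-1, 1912)) = Add(Rational(-2, 3), Mul(-1, 1912)) = Add(Rational(-2, 3), -1912) = Rational(-5738, 3)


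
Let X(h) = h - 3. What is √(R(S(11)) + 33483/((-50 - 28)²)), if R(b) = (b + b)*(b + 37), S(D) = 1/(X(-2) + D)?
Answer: √108857/78 ≈ 4.2299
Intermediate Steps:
X(h) = -3 + h
S(D) = 1/(-5 + D) (S(D) = 1/((-3 - 2) + D) = 1/(-5 + D))
R(b) = 2*b*(37 + b) (R(b) = (2*b)*(37 + b) = 2*b*(37 + b))
√(R(S(11)) + 33483/((-50 - 28)²)) = √(2*(37 + 1/(-5 + 11))/(-5 + 11) + 33483/((-50 - 28)²)) = √(2*(37 + 1/6)/6 + 33483/((-78)²)) = √(2*(⅙)*(37 + ⅙) + 33483/6084) = √(2*(⅙)*(223/6) + 33483*(1/6084)) = √(223/18 + 11161/2028) = √(108857/6084) = √108857/78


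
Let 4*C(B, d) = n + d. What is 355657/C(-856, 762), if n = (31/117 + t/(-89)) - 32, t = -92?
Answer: 14813825364/7615013 ≈ 1945.3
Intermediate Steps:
n = -319693/10413 (n = (31/117 - 92/(-89)) - 32 = (31*(1/117) - 92*(-1/89)) - 32 = (31/117 + 92/89) - 32 = 13523/10413 - 32 = -319693/10413 ≈ -30.701)
C(B, d) = -319693/41652 + d/4 (C(B, d) = (-319693/10413 + d)/4 = -319693/41652 + d/4)
355657/C(-856, 762) = 355657/(-319693/41652 + (¼)*762) = 355657/(-319693/41652 + 381/2) = 355657/(7615013/41652) = 355657*(41652/7615013) = 14813825364/7615013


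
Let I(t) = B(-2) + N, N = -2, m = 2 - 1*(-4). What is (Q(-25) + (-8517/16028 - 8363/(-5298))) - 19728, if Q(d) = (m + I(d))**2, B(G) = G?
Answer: -837400524979/42458172 ≈ -19723.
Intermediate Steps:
m = 6 (m = 2 + 4 = 6)
I(t) = -4 (I(t) = -2 - 2 = -4)
Q(d) = 4 (Q(d) = (6 - 4)**2 = 2**2 = 4)
(Q(-25) + (-8517/16028 - 8363/(-5298))) - 19728 = (4 + (-8517/16028 - 8363/(-5298))) - 19728 = (4 + (-8517*1/16028 - 8363*(-1/5298))) - 19728 = (4 + (-8517/16028 + 8363/5298)) - 19728 = (4 + 44459549/42458172) - 19728 = 214292237/42458172 - 19728 = -837400524979/42458172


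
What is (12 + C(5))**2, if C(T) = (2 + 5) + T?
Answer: 576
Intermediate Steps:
C(T) = 7 + T
(12 + C(5))**2 = (12 + (7 + 5))**2 = (12 + 12)**2 = 24**2 = 576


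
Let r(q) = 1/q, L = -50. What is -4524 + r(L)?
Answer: -226201/50 ≈ -4524.0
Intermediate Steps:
-4524 + r(L) = -4524 + 1/(-50) = -4524 - 1/50 = -226201/50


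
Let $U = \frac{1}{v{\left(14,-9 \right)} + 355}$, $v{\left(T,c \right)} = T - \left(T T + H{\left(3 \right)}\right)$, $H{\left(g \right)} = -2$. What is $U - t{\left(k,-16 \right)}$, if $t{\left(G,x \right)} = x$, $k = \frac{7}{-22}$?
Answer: $\frac{2801}{175} \approx 16.006$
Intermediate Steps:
$k = - \frac{7}{22}$ ($k = 7 \left(- \frac{1}{22}\right) = - \frac{7}{22} \approx -0.31818$)
$v{\left(T,c \right)} = 2 + T - T^{2}$ ($v{\left(T,c \right)} = T - \left(T T - 2\right) = T - \left(T^{2} - 2\right) = T - \left(-2 + T^{2}\right) = 2 + T - T^{2}$)
$U = \frac{1}{175}$ ($U = \frac{1}{\left(2 + 14 - 14^{2}\right) + 355} = \frac{1}{\left(2 + 14 - 196\right) + 355} = \frac{1}{-180 + 355} = \frac{1}{175} \approx 0.0057143$)
$U - t{\left(k,-16 \right)} = \frac{1}{175} - -16 = \frac{1}{175} + 16 = \frac{2801}{175}$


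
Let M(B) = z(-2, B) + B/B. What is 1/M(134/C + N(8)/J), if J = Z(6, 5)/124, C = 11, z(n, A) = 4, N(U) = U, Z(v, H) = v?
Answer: ⅕ ≈ 0.20000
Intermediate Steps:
J = 3/62 (J = 6/124 = 6*(1/124) = 3/62 ≈ 0.048387)
M(B) = 5 (M(B) = 4 + B/B = 4 + 1 = 5)
1/M(134/C + N(8)/J) = 1/5 = ⅕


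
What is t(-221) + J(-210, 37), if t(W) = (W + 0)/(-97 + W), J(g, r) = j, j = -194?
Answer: -61471/318 ≈ -193.30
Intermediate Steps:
J(g, r) = -194
t(W) = W/(-97 + W)
t(-221) + J(-210, 37) = -221/(-97 - 221) - 194 = -221/(-318) - 194 = -221*(-1/318) - 194 = 221/318 - 194 = -61471/318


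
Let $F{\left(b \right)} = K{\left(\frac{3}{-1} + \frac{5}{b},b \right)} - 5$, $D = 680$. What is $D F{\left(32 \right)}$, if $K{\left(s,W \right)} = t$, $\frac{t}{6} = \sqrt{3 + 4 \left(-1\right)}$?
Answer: $-3400 + 4080 i \approx -3400.0 + 4080.0 i$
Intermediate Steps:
$t = 6 i$ ($t = 6 \sqrt{3 + 4 \left(-1\right)} = 6 \sqrt{3 - 4} = 6 \sqrt{-1} = 6 i \approx 6.0 i$)
$K{\left(s,W \right)} = 6 i$
$F{\left(b \right)} = -5 + 6 i$ ($F{\left(b \right)} = 6 i - 5 = -5 + 6 i$)
$D F{\left(32 \right)} = 680 \left(-5 + 6 i\right) = -3400 + 4080 i$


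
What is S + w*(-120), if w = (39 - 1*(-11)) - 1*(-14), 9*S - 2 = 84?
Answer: -69034/9 ≈ -7670.4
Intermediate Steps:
S = 86/9 (S = 2/9 + (1/9)*84 = 2/9 + 28/3 = 86/9 ≈ 9.5556)
w = 64 (w = (39 + 11) + 14 = 50 + 14 = 64)
S + w*(-120) = 86/9 + 64*(-120) = 86/9 - 7680 = -69034/9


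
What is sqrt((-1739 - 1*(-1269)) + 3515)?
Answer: sqrt(3045) ≈ 55.182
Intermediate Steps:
sqrt((-1739 - 1*(-1269)) + 3515) = sqrt((-1739 + 1269) + 3515) = sqrt(-470 + 3515) = sqrt(3045)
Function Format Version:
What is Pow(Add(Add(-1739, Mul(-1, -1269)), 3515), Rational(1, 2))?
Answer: Pow(3045, Rational(1, 2)) ≈ 55.182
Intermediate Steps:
Pow(Add(Add(-1739, Mul(-1, -1269)), 3515), Rational(1, 2)) = Pow(Add(Add(-1739, 1269), 3515), Rational(1, 2)) = Pow(Add(-470, 3515), Rational(1, 2)) = Pow(3045, Rational(1, 2))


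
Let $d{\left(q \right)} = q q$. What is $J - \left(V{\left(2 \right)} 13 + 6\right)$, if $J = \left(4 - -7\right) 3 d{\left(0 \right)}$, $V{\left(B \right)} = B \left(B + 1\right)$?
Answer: $-84$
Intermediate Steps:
$d{\left(q \right)} = q^{2}$
$V{\left(B \right)} = B \left(1 + B\right)$
$J = 0$ ($J = \left(4 - -7\right) 3 \cdot 0^{2} = \left(4 + 7\right) 3 \cdot 0 = 11 \cdot 3 \cdot 0 = 33 \cdot 0 = 0$)
$J - \left(V{\left(2 \right)} 13 + 6\right) = 0 - \left(2 \left(1 + 2\right) 13 + 6\right) = 0 - \left(2 \cdot 3 \cdot 13 + 6\right) = 0 - \left(6 \cdot 13 + 6\right) = 0 - \left(78 + 6\right) = 0 - 84 = -84$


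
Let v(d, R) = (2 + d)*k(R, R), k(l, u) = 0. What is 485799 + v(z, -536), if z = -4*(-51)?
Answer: 485799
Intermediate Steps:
z = 204
v(d, R) = 0 (v(d, R) = (2 + d)*0 = 0)
485799 + v(z, -536) = 485799 + 0 = 485799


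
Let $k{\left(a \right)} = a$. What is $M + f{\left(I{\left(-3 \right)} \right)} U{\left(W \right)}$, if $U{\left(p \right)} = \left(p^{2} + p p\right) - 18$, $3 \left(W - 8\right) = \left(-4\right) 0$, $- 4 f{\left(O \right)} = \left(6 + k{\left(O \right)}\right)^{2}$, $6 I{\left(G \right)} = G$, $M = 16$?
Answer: $- \frac{6527}{8} \approx -815.88$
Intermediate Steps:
$I{\left(G \right)} = \frac{G}{6}$
$f{\left(O \right)} = - \frac{\left(6 + O\right)^{2}}{4}$
$W = 8$ ($W = 8 + \frac{\left(-4\right) 0}{3} = 8 + \frac{1}{3} \cdot 0 = 8 + 0 = 8$)
$U{\left(p \right)} = -18 + 2 p^{2}$ ($U{\left(p \right)} = \left(p^{2} + p^{2}\right) - 18 = 2 p^{2} - 18 = -18 + 2 p^{2}$)
$M + f{\left(I{\left(-3 \right)} \right)} U{\left(W \right)} = 16 + - \frac{\left(6 + \frac{1}{6} \left(-3\right)\right)^{2}}{4} \left(-18 + 2 \cdot 8^{2}\right) = 16 + - \frac{\left(6 - \frac{1}{2}\right)^{2}}{4} \left(-18 + 2 \cdot 64\right) = 16 + - \frac{\left(\frac{11}{2}\right)^{2}}{4} \left(-18 + 128\right) = 16 + \left(- \frac{1}{4}\right) \frac{121}{4} \cdot 110 = 16 - \frac{6655}{8} = - \frac{6527}{8}$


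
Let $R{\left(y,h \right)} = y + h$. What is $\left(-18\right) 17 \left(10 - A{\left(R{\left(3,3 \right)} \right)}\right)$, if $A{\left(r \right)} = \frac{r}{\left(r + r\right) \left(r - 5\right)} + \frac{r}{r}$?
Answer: $-2601$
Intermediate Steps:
$R{\left(y,h \right)} = h + y$
$A{\left(r \right)} = 1 + \frac{1}{2 \left(-5 + r\right)}$ ($A{\left(r \right)} = \frac{r}{2 r \left(-5 + r\right)} + 1 = r \frac{1}{2 r \left(-5 + r\right)} + 1 = \frac{1}{2 \left(-5 + r\right)} + 1 = 1 + \frac{1}{2 \left(-5 + r\right)}$)
$\left(-18\right) 17 \left(10 - A{\left(R{\left(3,3 \right)} \right)}\right) = \left(-18\right) 17 \left(10 - \frac{- \frac{9}{2} + \left(3 + 3\right)}{-5 + \left(3 + 3\right)}\right) = - 306 \left(10 - \frac{- \frac{9}{2} + 6}{-5 + 6}\right) = - 306 \left(10 - 1^{-1} \cdot \frac{3}{2}\right) = - 306 \left(10 - 1 \cdot \frac{3}{2}\right) = - 306 \left(10 - \frac{3}{2}\right) = \left(-306\right) \frac{17}{2} = -2601$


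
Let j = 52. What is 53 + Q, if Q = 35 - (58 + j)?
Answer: -22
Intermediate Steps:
Q = -75 (Q = 35 - (58 + 52) = 35 - 1*110 = 35 - 110 = -75)
53 + Q = 53 - 75 = -22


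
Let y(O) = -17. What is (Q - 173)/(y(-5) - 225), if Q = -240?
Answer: 413/242 ≈ 1.7066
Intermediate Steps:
(Q - 173)/(y(-5) - 225) = (-240 - 173)/(-17 - 225) = -413/(-242) = -413*(-1/242) = 413/242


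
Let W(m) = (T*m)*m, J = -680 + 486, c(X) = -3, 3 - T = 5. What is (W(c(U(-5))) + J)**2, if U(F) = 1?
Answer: 44944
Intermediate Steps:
T = -2 (T = 3 - 1*5 = 3 - 5 = -2)
J = -194
W(m) = -2*m**2 (W(m) = (-2*m)*m = -2*m**2)
(W(c(U(-5))) + J)**2 = (-2*(-3)**2 - 194)**2 = (-2*9 - 194)**2 = (-18 - 194)**2 = (-212)**2 = 44944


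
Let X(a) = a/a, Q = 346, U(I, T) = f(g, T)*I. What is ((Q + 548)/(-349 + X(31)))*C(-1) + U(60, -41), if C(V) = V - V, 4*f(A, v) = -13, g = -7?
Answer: -195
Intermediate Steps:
f(A, v) = -13/4 (f(A, v) = (¼)*(-13) = -13/4)
U(I, T) = -13*I/4
C(V) = 0
X(a) = 1
((Q + 548)/(-349 + X(31)))*C(-1) + U(60, -41) = ((346 + 548)/(-349 + 1))*0 - 13/4*60 = (894/(-348))*0 - 195 = (894*(-1/348))*0 - 195 = -149/58*0 - 195 = 0 - 195 = -195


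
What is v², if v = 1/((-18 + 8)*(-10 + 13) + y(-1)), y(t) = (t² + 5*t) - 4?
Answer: 1/1444 ≈ 0.00069252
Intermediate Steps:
y(t) = -4 + t² + 5*t
v = -1/38 (v = 1/((-18 + 8)*(-10 + 13) + (-4 + (-1)² + 5*(-1))) = 1/(-10*3 + (-4 + 1 - 5)) = 1/(-30 - 8) = 1/(-38) = -1/38 ≈ -0.026316)
v² = (-1/38)² = 1/1444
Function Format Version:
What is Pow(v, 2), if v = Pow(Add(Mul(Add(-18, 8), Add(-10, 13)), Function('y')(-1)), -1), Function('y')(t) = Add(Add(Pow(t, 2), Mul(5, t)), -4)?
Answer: Rational(1, 1444) ≈ 0.00069252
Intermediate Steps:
Function('y')(t) = Add(-4, Pow(t, 2), Mul(5, t))
v = Rational(-1, 38) (v = Pow(Add(Mul(Add(-18, 8), Add(-10, 13)), Add(-4, Pow(-1, 2), Mul(5, -1))), -1) = Pow(Add(Mul(-10, 3), Add(-4, 1, -5)), -1) = Pow(Add(-30, -8), -1) = Pow(-38, -1) = Rational(-1, 38) ≈ -0.026316)
Pow(v, 2) = Pow(Rational(-1, 38), 2) = Rational(1, 1444)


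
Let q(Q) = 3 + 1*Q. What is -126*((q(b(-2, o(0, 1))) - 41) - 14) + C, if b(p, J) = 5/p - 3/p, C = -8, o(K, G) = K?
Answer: 6670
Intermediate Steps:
b(p, J) = 2/p
q(Q) = 3 + Q
-126*((q(b(-2, o(0, 1))) - 41) - 14) + C = -126*(((3 + 2/(-2)) - 41) - 14) - 8 = -126*(((3 + 2*(-½)) - 41) - 14) - 8 = -126*(((3 - 1) - 41) - 14) - 8 = -126*((2 - 41) - 14) - 8 = -126*(-39 - 14) - 8 = -126*(-53) - 8 = 6678 - 8 = 6670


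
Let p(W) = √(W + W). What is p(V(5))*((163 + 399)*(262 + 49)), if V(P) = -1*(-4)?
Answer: 349564*√2 ≈ 4.9436e+5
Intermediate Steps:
V(P) = 4
p(W) = √2*√W (p(W) = √(2*W) = √2*√W)
p(V(5))*((163 + 399)*(262 + 49)) = (√2*√4)*((163 + 399)*(262 + 49)) = (√2*2)*(562*311) = (2*√2)*174782 = 349564*√2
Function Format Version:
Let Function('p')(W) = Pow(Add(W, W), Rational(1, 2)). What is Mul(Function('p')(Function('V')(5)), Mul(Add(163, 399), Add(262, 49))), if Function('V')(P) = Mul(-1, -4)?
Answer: Mul(349564, Pow(2, Rational(1, 2))) ≈ 4.9436e+5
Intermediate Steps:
Function('V')(P) = 4
Function('p')(W) = Mul(Pow(2, Rational(1, 2)), Pow(W, Rational(1, 2))) (Function('p')(W) = Pow(Mul(2, W), Rational(1, 2)) = Mul(Pow(2, Rational(1, 2)), Pow(W, Rational(1, 2))))
Mul(Function('p')(Function('V')(5)), Mul(Add(163, 399), Add(262, 49))) = Mul(Mul(Pow(2, Rational(1, 2)), Pow(4, Rational(1, 2))), Mul(Add(163, 399), Add(262, 49))) = Mul(Mul(Pow(2, Rational(1, 2)), 2), Mul(562, 311)) = Mul(Mul(2, Pow(2, Rational(1, 2))), 174782) = Mul(349564, Pow(2, Rational(1, 2)))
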